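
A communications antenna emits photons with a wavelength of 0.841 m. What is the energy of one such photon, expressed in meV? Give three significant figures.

Since E = hc/λ for a photon, E = 2.362e-25 J.
Converting to meV: E = 0.001474 meV ≈ 1.47e-3 meV.

1.47e-3 meV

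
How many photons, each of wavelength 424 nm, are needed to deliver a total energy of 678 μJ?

1.45e15 photons

Per-photon energy: E = 4.685e-19 J (from wavelength = 424 nm).
N = E_total / E_photon = 6.78e-4 J / 4.685e-19 J = 1.45e15.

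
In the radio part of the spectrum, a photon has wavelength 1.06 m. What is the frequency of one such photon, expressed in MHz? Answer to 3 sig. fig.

283 MHz

Use c = 2.99792458 × 10^8 m/s.
Since f = c/λ for a photon, f = 2.828 × 10^8 Hz.
Converting to MHz: f = 282.8 MHz ≈ 283 MHz.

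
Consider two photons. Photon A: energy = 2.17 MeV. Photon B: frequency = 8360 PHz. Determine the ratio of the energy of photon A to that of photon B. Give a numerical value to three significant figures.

62.8

E_A = 3.477e-13 J (from energy = 2.17 MeV, via E given directly).
E_B = 5.539e-15 J (from frequency = 8360 PHz, via E = hf).
Ratio = 3.477e-13 / 5.539e-15 = 62.8.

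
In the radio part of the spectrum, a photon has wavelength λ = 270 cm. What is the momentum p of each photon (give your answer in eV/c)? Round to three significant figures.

In SI units: λ = 270 cm = 2.7 m.
The photon relation is p = h/λ, giving p = 2.454 × 10^-34 kg·m/s.
Converting to eV/c: p = 4.592 × 10^-7 eV/c ≈ 4.59 × 10^-7 eV/c.

4.59 × 10^-7 eV/c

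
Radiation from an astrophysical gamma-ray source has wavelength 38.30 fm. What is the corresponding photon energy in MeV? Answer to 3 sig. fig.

32.4 MeV

In SI units: λ = 38.30 fm = 3.830e-14 m.
For a photon E = hc/λ, so E = 5.187e-12 J.
Converting to MeV: E = 32.37 MeV ≈ 32.4 MeV.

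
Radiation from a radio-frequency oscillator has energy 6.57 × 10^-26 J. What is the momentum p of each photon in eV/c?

Take c = 2.99792458 × 10^8 m/s, 1 eV = 1.602176634 × 10^-19 J.
For a photon p = E/c, so p = 2.192 × 10^-34 kg·m/s.
Converting to eV/c: p = 4.101 × 10^-7 eV/c ≈ 4.10 × 10^-7 eV/c.

4.10 × 10^-7 eV/c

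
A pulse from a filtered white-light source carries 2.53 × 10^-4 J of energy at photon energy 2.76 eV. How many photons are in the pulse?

5.72 × 10^14 photons

Per-photon energy: E = 4.422 × 10^-19 J (from energy = 2.76 eV).
N = E_total / E_photon = 2.53 × 10^-4 J / 4.422 × 10^-19 J = 5.72 × 10^14.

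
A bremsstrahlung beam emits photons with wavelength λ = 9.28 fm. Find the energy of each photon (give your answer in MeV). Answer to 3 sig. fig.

134 MeV

In SI units: λ = 9.28 fm = 9.28 × 10^-15 m.
For a photon E = hc/λ, so E = 2.141 × 10^-11 J.
Converting to MeV: E = 133.6 MeV ≈ 134 MeV.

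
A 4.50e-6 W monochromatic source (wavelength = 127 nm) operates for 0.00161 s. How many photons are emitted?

Total energy: E_total = P·t = 4.50e-6 × 0.00161 = 7.245e-9 J.
Per-photon energy: E = 1.564e-18 J.
N = E_total / E_photon = 4.63e9.

4.63e9 photons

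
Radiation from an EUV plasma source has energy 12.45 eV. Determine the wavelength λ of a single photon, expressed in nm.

99.6 nm

Convert to SI: E = 12.45 eV = 1.9947·10^-18 J.
Apply λ = hc/E: λ = 9.959·10^-8 m.
Converting to nm: λ = 99.59 nm ≈ 99.6 nm.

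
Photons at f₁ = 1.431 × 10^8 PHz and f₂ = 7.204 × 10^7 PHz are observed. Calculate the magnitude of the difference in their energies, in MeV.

294 MeV

Using E = hf: E₁ = 9.4819 × 10^-11 J, E₂ = 4.7734 × 10^-11 J.
|ΔE| = |9.4819 × 10^-11 − 4.7734 × 10^-11| = 4.71 × 10^-11 J = 294 MeV.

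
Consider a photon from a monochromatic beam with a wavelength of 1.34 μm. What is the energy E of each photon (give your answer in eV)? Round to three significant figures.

Use h = 6.62607015e-34 J·s, c = 2.99792458e8 m/s, 1 eV = 1.602176634e-19 J.
First convert: λ = 1.34 μm = 1.34e-6 m.
Since E = hc/λ for a photon, E = 1.482e-19 J.
Converting to eV: E = 0.9253 eV ≈ 0.925 eV.

0.925 eV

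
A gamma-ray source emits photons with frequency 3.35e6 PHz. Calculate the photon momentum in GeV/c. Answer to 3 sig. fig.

Use h = 6.62607015e-34 J·s, c = 2.99792458e8 m/s, 1 eV = 1.602176634e-19 J.
Convert to SI: f = 3.35e6 PHz = 3.35e21 Hz.
For a photon p = hf/c, so p = 7.404e-21 kg·m/s.
Converting to GeV/c: p = 0.01385 GeV/c ≈ 0.0139 GeV/c.

0.0139 GeV/c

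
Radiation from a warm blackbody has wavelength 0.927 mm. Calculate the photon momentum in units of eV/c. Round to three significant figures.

1.34e-3 eV/c

Convert to SI: λ = 0.927 mm = 9.27e-4 m.
For a photon p = h/λ, so p = 7.148e-31 kg·m/s.
Converting to eV/c: p = 0.001337 eV/c ≈ 1.34e-3 eV/c.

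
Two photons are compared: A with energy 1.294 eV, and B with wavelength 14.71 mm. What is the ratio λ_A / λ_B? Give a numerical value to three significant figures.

6.51 × 10^-5

λ_A = 9.581 × 10^-7 m (from energy = 1.294 eV, via λ = hc/E).
λ_B = 0.01471 m (from wavelength = 14.71 mm, via λ given directly).
Ratio = 9.581 × 10^-7 / 0.01471 = 6.51 × 10^-5.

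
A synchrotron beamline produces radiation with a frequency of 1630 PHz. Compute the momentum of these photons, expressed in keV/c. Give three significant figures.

(h = 6.62607015 × 10^-34 J·s, c = 2.99792458 × 10^8 m/s, 1 eV = 1.602176634 × 10^-19 J.)
Convert to SI: f = 1630 PHz = 1.63 × 10^18 Hz.
For a photon p = hf/c, so p = 3.603 × 10^-24 kg·m/s.
Converting to keV/c: p = 6.741 keV/c ≈ 6.74 keV/c.

6.74 keV/c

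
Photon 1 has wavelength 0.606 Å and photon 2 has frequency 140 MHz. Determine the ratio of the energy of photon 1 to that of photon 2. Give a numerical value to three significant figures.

3.53 × 10^10

E_1 = 3.278 × 10^-15 J (from wavelength = 0.606 Å, via E = hc/λ).
E_2 = 9.276 × 10^-26 J (from frequency = 140 MHz, via E = hf).
Ratio = 3.278 × 10^-15 / 9.276 × 10^-26 = 3.53 × 10^10.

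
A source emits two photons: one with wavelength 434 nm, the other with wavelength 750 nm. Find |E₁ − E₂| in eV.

1.20 eV

Using E = hc/λ: E₁ = 4.577e-19 J, E₂ = 2.649e-19 J.
|ΔE| = |4.577e-19 − 2.649e-19| = 1.93e-19 J = 1.20 eV.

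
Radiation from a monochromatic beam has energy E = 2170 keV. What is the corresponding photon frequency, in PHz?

(h = 6.62607015e-34 J·s, 1 eV = 1.602176634e-19 J.)
First convert: E = 2170 keV = 3.4767e-13 J.
Apply f = E/h: f = 5.247e20 Hz.
Converting to PHz: f = 524700 PHz ≈ 5.25e5 PHz.

5.25e5 PHz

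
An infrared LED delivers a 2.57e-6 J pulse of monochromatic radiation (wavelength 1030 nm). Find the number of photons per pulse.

1.33e13 photons

Per-photon energy: E = 1.929e-19 J (from wavelength = 1030 nm).
N = E_total / E_photon = 2.57e-6 J / 1.929e-19 J = 1.33e13.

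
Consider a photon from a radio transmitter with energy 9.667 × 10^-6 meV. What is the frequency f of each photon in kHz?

2340 kHz

First convert: E = 9.667 × 10^-6 meV = 1.5488 × 10^-27 J.
Since f = E/h for a photon, f = 2.337 × 10^6 Hz.
Converting to kHz: f = 2337 kHz ≈ 2340 kHz.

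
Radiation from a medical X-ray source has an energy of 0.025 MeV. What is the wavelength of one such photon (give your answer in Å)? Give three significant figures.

Take h = 6.62607015e-34 J·s, c = 2.99792458e8 m/s, 1 eV = 1.602176634e-19 J.
Convert to SI: E = 0.025 MeV = 4.0054e-15 J.
Apply λ = hc/E: λ = 4.959e-11 m.
Converting to Å: λ = 0.4959 Å ≈ 0.496 Å.

0.496 Å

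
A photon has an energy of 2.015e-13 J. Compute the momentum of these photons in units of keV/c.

For a photon p = E/c, so p = 6.721e-22 kg·m/s.
Converting to keV/c: p = 1258 keV/c ≈ 1260 keV/c.

1260 keV/c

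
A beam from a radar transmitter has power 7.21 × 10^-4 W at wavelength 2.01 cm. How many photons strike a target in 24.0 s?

1.75 × 10^21 photons

Total energy: E_total = P·t = 7.21 × 10^-4 × 24.0 = 0.01730 J.
Per-photon energy: E = 9.883 × 10^-24 J.
N = E_total / E_photon = 1.75 × 10^21.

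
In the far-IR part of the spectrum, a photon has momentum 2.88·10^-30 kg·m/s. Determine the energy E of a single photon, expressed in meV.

(c = 2.99792458·10^8 m/s, 1 eV = 1.602176634·10^-19 J.)
Since E = pc for a photon, E = 8.634·10^-22 J.
Converting to meV: E = 5.389 meV ≈ 5.39 meV.

5.39 meV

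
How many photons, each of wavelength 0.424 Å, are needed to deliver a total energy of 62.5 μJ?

Per-photon energy: E = 4.685e-15 J (from wavelength = 0.424 Å).
N = E_total / E_photon = 6.25e-5 J / 4.685e-15 J = 1.33e10.

1.33e10 photons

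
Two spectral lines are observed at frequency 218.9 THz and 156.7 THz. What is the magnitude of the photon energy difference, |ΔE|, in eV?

Using E = hf: E₁ = 1.4504e-19 J, E₂ = 1.0383e-19 J.
|ΔE| = |1.4504e-19 − 1.0383e-19| = 4.12e-20 J = 0.257 eV.

0.257 eV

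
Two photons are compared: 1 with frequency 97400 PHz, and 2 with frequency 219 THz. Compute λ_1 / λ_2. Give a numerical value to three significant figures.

λ_1 = 3.078e-12 m (from frequency = 97400 PHz, via λ = c/f).
λ_2 = 1.369e-6 m (from frequency = 219 THz, via λ = c/f).
Ratio = 3.078e-12 / 1.369e-6 = 2.25e-6.

2.25e-6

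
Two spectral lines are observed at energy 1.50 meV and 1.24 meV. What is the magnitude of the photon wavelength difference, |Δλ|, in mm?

Using λ = hc/E: λ₁ = 8.266 × 10^-4 m, λ₂ = 9.999 × 10^-4 m.
|Δλ| = |8.266 × 10^-4 − 9.999 × 10^-4| = 1.73 × 10^-4 m = 0.173 mm.

0.173 mm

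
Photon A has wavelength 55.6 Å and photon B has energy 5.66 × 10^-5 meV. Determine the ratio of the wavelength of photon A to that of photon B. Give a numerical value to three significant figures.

λ_A = 5.560 × 10^-9 m (from wavelength = 55.6 Å, via λ given directly).
λ_B = 21.91 m (from energy = 5.66 × 10^-5 meV, via λ = hc/E).
Ratio = 5.560 × 10^-9 / 21.91 = 2.54 × 10^-10.

2.54 × 10^-10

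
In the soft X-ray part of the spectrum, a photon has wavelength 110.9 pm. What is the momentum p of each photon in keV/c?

11.2 keV/c

Take h = 6.62607015 × 10^-34 J·s, c = 2.99792458 × 10^8 m/s, 1 eV = 1.602176634 × 10^-19 J.
Convert to SI: λ = 110.9 pm = 1.109 × 10^-10 m.
Since p = h/λ for a photon, p = 5.975 × 10^-24 kg·m/s.
Converting to keV/c: p = 11.18 keV/c ≈ 11.2 keV/c.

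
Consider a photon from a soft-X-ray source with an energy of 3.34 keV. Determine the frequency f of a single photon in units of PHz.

Convert to SI: E = 3.34 keV = 5.3513·10^-16 J.
Since f = E/h for a photon, f = 8.076·10^17 Hz.
Converting to PHz: f = 807.6 PHz ≈ 808 PHz.

808 PHz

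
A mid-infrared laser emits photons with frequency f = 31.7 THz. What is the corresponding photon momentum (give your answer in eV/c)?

0.131 eV/c

First convert: f = 31.7 THz = 3.17 × 10^13 Hz.
Apply p = hf/c: p = 7.006 × 10^-29 kg·m/s.
Converting to eV/c: p = 0.1311 eV/c ≈ 0.131 eV/c.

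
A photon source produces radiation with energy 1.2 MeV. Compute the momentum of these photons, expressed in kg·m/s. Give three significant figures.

First convert: E = 1.2 MeV = 1.9226 × 10^-13 J.
Apply p = E/c: p = 6.413 × 10^-22 kg·m/s.
So p ≈ 6.41 × 10^-22 kg·m/s.

6.41 × 10^-22 kg·m/s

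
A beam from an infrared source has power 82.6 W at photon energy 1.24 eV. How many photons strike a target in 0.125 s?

5.20e19 photons

Total energy: E_total = P·t = 82.6 × 0.125 = 10.32 J.
Per-photon energy: E = 1.987e-19 J.
N = E_total / E_photon = 5.20e19.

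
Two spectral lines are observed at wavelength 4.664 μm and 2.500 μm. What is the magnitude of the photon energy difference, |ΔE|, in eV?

0.230 eV

Using E = hc/λ: E₁ = 4.2591 × 10^-20 J, E₂ = 7.9458 × 10^-20 J.
|ΔE| = |4.2591 × 10^-20 − 7.9458 × 10^-20| = 3.69 × 10^-20 J = 0.230 eV.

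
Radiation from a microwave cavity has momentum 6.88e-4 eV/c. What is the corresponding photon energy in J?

1.10e-22 J

(c = 2.99792458e8 m/s, 1 eV = 1.602176634e-19 J.)
Convert to SI: p = 6.88e-4 eV/c = 3.6769e-31 kg·m/s.
Since E = pc for a photon, E = 1.102e-22 J.
So E ≈ 1.10e-22 J.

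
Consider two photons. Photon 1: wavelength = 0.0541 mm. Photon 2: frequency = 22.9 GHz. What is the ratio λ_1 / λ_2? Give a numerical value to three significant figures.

4.13 × 10^-3

λ_1 = 5.410 × 10^-5 m (from wavelength = 0.0541 mm, via λ given directly).
λ_2 = 0.01309 m (from frequency = 22.9 GHz, via λ = c/f).
Ratio = 5.410 × 10^-5 / 0.01309 = 4.13 × 10^-3.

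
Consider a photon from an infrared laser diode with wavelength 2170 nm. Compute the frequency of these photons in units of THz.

In SI units: λ = 2170 nm = 2.17·10^-6 m.
Since f = c/λ for a photon, f = 1.382·10^14 Hz.
Converting to THz: f = 138.2 THz ≈ 138 THz.

138 THz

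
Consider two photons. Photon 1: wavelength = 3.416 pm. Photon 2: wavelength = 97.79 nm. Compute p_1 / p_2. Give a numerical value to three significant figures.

2.86·10^4

p_1 = 1.940·10^-22 kg·m/s (from wavelength = 3.416 pm, via p = h/λ).
p_2 = 6.776·10^-27 kg·m/s (from wavelength = 97.79 nm, via p = h/λ).
Ratio = 1.940·10^-22 / 6.776·10^-27 = 2.86·10^4.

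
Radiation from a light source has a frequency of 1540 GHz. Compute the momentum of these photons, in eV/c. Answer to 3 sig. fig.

6.37 × 10^-3 eV/c

Convert to SI: f = 1540 GHz = 1.54 × 10^12 Hz.
Since p = hf/c for a photon, p = 3.404 × 10^-30 kg·m/s.
Converting to eV/c: p = 0.006369 eV/c ≈ 6.37 × 10^-3 eV/c.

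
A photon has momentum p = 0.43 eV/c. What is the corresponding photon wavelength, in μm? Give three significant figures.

(h = 6.62607015 × 10^-34 J·s, c = 2.99792458 × 10^8 m/s, 1 eV = 1.602176634 × 10^-19 J.)
In SI units: p = 0.43 eV/c = 2.2980 × 10^-28 kg·m/s.
Apply λ = h/p: λ = 2.883 × 10^-6 m.
Converting to μm: λ = 2.883 μm ≈ 2.88 μm.

2.88 μm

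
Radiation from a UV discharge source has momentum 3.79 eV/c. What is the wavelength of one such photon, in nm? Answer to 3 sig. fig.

327 nm

In SI units: p = 3.79 eV/c = 2.0255 × 10^-27 kg·m/s.
For a photon λ = h/p, so λ = 3.271 × 10^-7 m.
Converting to nm: λ = 327.1 nm ≈ 327 nm.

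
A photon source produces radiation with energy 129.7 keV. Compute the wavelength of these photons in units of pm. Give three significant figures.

9.56 pm

In SI units: E = 129.7 keV = 2.0780·10^-14 J.
For a photon λ = hc/E, so λ = 9.559·10^-12 m.
Converting to pm: λ = 9.559 pm ≈ 9.56 pm.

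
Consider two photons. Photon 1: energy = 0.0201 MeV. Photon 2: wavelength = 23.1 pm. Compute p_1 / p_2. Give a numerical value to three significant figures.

0.374

p_1 = 1.074e-23 kg·m/s (from energy = 0.0201 MeV, via p = E/c).
p_2 = 2.868e-23 kg·m/s (from wavelength = 23.1 pm, via p = h/λ).
Ratio = 1.074e-23 / 2.868e-23 = 0.374.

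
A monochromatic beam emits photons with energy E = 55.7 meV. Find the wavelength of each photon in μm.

In SI units: E = 55.7 meV = 8.9241 × 10^-21 J.
The photon relation is λ = hc/E, giving λ = 2.226 × 10^-5 m.
Converting to μm: λ = 22.26 μm ≈ 22.3 μm.

22.3 μm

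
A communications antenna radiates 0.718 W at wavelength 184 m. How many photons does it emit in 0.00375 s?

Total energy: E_total = P·t = 0.718 × 0.00375 = 0.002692 J.
Per-photon energy: E = 1.080e-27 J.
N = E_total / E_photon = 2.49e24.

2.49e24 photons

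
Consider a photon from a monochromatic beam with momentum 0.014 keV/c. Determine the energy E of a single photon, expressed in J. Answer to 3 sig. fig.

2.24 × 10^-18 J

Take c = 2.99792458 × 10^8 m/s, 1 eV = 1.602176634 × 10^-19 J.
Convert to SI: p = 0.014 keV/c = 7.4820 × 10^-27 kg·m/s.
For a photon E = pc, so E = 2.243 × 10^-18 J.
So E ≈ 2.24 × 10^-18 J.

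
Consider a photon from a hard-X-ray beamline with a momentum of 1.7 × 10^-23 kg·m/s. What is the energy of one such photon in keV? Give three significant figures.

For a photon E = pc, so E = 5.096 × 10^-15 J.
Converting to keV: E = 31.81 keV ≈ 31.8 keV.

31.8 keV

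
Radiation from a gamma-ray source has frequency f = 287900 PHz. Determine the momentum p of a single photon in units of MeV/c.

Convert to SI: f = 287900 PHz = 2.879e20 Hz.
The photon relation is p = hf/c, giving p = 6.363e-22 kg·m/s.
Converting to MeV/c: p = 1.191 MeV/c ≈ 1.19 MeV/c.

1.19 MeV/c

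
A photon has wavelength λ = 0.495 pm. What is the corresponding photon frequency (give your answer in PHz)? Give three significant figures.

6.06 × 10^5 PHz

(c = 2.99792458 × 10^8 m/s.)
Convert to SI: λ = 0.495 pm = 4.95 × 10^-13 m.
The photon relation is f = c/λ, giving f = 6.056 × 10^20 Hz.
Converting to PHz: f = 605600 PHz ≈ 6.06 × 10^5 PHz.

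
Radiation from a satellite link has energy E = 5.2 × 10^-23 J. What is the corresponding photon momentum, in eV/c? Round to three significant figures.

(c = 2.99792458 × 10^8 m/s, 1 eV = 1.602176634 × 10^-19 J.)
Since p = E/c for a photon, p = 1.735 × 10^-31 kg·m/s.
Converting to eV/c: p = 3.246 × 10^-4 eV/c ≈ 3.25 × 10^-4 eV/c.

3.25 × 10^-4 eV/c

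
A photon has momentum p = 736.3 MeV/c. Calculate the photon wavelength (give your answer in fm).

1.68 fm

Use h = 6.62607015e-34 J·s, c = 2.99792458e8 m/s, 1 eV = 1.602176634e-19 J.
First convert: p = 736.3 MeV/c = 3.9350e-19 kg·m/s.
Since λ = h/p for a photon, λ = 1.684e-15 m.
Converting to fm: λ = 1.684 fm ≈ 1.68 fm.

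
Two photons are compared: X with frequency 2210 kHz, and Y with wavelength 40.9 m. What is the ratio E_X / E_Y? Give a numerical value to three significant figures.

0.302

E_X = 1.464e-27 J (from frequency = 2210 kHz, via E = hf).
E_Y = 4.857e-27 J (from wavelength = 40.9 m, via E = hc/λ).
Ratio = 1.464e-27 / 4.857e-27 = 0.302.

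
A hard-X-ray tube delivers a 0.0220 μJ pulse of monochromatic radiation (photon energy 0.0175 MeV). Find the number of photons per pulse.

Per-photon energy: E = 2.804 × 10^-15 J (from energy = 0.0175 MeV).
N = E_total / E_photon = 2.20 × 10^-8 J / 2.804 × 10^-15 J = 7.85 × 10^6.

7.85 × 10^6 photons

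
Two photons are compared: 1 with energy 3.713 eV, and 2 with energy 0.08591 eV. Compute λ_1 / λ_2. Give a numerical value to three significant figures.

0.0231

λ_1 = 3.339e-7 m (from energy = 3.713 eV, via λ = hc/E).
λ_2 = 1.443e-5 m (from energy = 0.08591 eV, via λ = hc/E).
Ratio = 3.339e-7 / 1.443e-5 = 0.0231.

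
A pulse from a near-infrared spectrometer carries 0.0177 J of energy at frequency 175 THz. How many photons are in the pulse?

1.53e17 photons

Per-photon energy: E = 1.160e-19 J (from frequency = 175 THz).
N = E_total / E_photon = 0.0177 J / 1.160e-19 J = 1.53e17.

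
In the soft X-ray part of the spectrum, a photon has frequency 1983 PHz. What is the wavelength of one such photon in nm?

Take c = 2.99792458·10^8 m/s.
First convert: f = 1983 PHz = 1.983·10^18 Hz.
For a photon λ = c/f, so λ = 1.512·10^-10 m.
Converting to nm: λ = 0.1512 nm ≈ 0.151 nm.

0.151 nm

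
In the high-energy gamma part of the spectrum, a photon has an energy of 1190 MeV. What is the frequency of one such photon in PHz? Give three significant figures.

Take h = 6.62607015 × 10^-34 J·s, 1 eV = 1.602176634 × 10^-19 J.
In SI units: E = 1190 MeV = 1.9066 × 10^-10 J.
The photon relation is f = E/h, giving f = 2.877 × 10^23 Hz.
Converting to PHz: f = 2.877 × 10^8 PHz ≈ 2.88 × 10^8 PHz.

2.88 × 10^8 PHz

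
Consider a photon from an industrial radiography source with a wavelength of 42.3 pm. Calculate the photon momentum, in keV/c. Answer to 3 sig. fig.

29.3 keV/c

First convert: λ = 42.3 pm = 4.23 × 10^-11 m.
Apply p = h/λ: p = 1.566 × 10^-23 kg·m/s.
Converting to keV/c: p = 29.31 keV/c ≈ 29.3 keV/c.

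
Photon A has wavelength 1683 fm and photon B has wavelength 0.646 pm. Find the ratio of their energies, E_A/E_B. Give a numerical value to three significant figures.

0.384

E_A = 1.180e-13 J (from wavelength = 1683 fm, via E = hc/λ).
E_B = 3.075e-13 J (from wavelength = 0.646 pm, via E = hc/λ).
Ratio = 1.180e-13 / 3.075e-13 = 0.384.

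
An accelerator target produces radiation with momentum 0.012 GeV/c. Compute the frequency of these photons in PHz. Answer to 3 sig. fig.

(h = 6.62607015e-34 J·s, c = 2.99792458e8 m/s, 1 eV = 1.602176634e-19 J.)
In SI units: p = 0.012 GeV/c = 6.4131e-21 kg·m/s.
Since f = pc/h for a photon, f = 2.902e21 Hz.
Converting to PHz: f = 2.902e6 PHz ≈ 2.90e6 PHz.

2.90e6 PHz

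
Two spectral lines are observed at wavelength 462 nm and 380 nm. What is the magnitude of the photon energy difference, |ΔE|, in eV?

Using E = hc/λ: E₁ = 4.300e-19 J, E₂ = 5.227e-19 J.
|ΔE| = |4.300e-19 − 5.227e-19| = 9.28e-20 J = 0.579 eV.

0.579 eV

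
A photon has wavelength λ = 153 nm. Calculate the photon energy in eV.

8.10 eV

Use h = 6.62607015e-34 J·s, c = 2.99792458e8 m/s, 1 eV = 1.602176634e-19 J.
First convert: λ = 153 nm = 1.53e-7 m.
Apply E = hc/λ: E = 1.298e-18 J.
Converting to eV: E = 8.104 eV ≈ 8.10 eV.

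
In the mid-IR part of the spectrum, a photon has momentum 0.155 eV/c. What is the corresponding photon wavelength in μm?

8.00 μm

Take h = 6.62607015 × 10^-34 J·s, c = 2.99792458 × 10^8 m/s, 1 eV = 1.602176634 × 10^-19 J.
First convert: p = 0.155 eV/c = 8.2836 × 10^-29 kg·m/s.
Apply λ = h/p: λ = 7.999 × 10^-6 m.
Converting to μm: λ = 7.999 μm ≈ 8.00 μm.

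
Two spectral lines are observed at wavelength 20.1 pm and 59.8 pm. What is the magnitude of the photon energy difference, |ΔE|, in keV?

Using E = hc/λ: E₁ = 9.883e-15 J, E₂ = 3.322e-15 J.
|ΔE| = |9.883e-15 − 3.322e-15| = 6.56e-15 J = 41.0 keV.

41.0 keV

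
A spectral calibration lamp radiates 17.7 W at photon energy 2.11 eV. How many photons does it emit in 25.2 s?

Total energy: E_total = P·t = 17.7 × 25.2 = 446.0 J.
Per-photon energy: E = 3.381e-19 J.
N = E_total / E_photon = 1.32e21.

1.32e21 photons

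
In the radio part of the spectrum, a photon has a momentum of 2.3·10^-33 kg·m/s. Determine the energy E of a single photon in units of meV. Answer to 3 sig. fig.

4.30·10^-3 meV

Use c = 2.99792458·10^8 m/s, 1 eV = 1.602176634·10^-19 J.
For a photon E = pc, so E = 6.895·10^-25 J.
Converting to meV: E = 0.004304 meV ≈ 4.30·10^-3 meV.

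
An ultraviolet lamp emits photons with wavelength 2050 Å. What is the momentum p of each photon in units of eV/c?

6.05 eV/c

Take h = 6.62607015 × 10^-34 J·s, c = 2.99792458 × 10^8 m/s, 1 eV = 1.602176634 × 10^-19 J.
Convert to SI: λ = 2050 Å = 2.05 × 10^-7 m.
Apply p = h/λ: p = 3.232 × 10^-27 kg·m/s.
Converting to eV/c: p = 6.048 eV/c ≈ 6.05 eV/c.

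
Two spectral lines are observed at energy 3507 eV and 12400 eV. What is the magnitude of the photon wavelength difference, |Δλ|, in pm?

254 pm

Using λ = hc/E: λ₁ = 3.5353 × 10^-10 m, λ₂ = 9.9987 × 10^-11 m.
|Δλ| = |3.5353 × 10^-10 − 9.9987 × 10^-11| = 2.54 × 10^-10 m = 254 pm.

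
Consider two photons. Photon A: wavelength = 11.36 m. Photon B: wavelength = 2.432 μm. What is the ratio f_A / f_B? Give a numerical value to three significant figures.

2.14 × 10^-7

f_A = 2.639 × 10^7 Hz (from wavelength = 11.36 m, via f = c/λ).
f_B = 1.233 × 10^14 Hz (from wavelength = 2.432 μm, via f = c/λ).
Ratio = 2.639 × 10^7 / 1.233 × 10^14 = 2.14 × 10^-7.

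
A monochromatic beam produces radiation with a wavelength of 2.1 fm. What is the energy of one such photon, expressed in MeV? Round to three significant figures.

590 MeV

In SI units: λ = 2.1 fm = 2.1e-15 m.
For a photon E = hc/λ, so E = 9.459e-11 J.
Converting to MeV: E = 590.4 MeV ≈ 590 MeV.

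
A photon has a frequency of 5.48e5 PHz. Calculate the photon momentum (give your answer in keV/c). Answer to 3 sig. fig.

First convert: f = 5.48e5 PHz = 5.48e20 Hz.
Since p = hf/c for a photon, p = 1.211e-21 kg·m/s.
Converting to keV/c: p = 2266 keV/c ≈ 2270 keV/c.

2270 keV/c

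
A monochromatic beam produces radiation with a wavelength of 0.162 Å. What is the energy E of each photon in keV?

(h = 6.62607015 × 10^-34 J·s, c = 2.99792458 × 10^8 m/s, 1 eV = 1.602176634 × 10^-19 J.)
First convert: λ = 0.162 Å = 1.62 × 10^-11 m.
Apply E = hc/λ: E = 1.226 × 10^-14 J.
Converting to keV: E = 76.53 keV ≈ 76.5 keV.

76.5 keV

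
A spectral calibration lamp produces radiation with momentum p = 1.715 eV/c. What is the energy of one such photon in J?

2.75e-19 J

Use c = 2.99792458e8 m/s, 1 eV = 1.602176634e-19 J.
In SI units: p = 1.715 eV/c = 9.1655e-28 kg·m/s.
Since E = pc for a photon, E = 2.748e-19 J.
So E ≈ 2.75e-19 J.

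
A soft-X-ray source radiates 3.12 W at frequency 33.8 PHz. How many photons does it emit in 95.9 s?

Total energy: E_total = P·t = 3.12 × 95.9 = 299.2 J.
Per-photon energy: E = 2.240e-17 J.
N = E_total / E_photon = 1.34e19.

1.34e19 photons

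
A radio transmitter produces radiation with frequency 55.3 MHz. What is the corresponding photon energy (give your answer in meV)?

First convert: f = 55.3 MHz = 5.53 × 10^7 Hz.
For a photon E = hf, so E = 3.664 × 10^-26 J.
Converting to meV: E = 2.287 × 10^-4 meV ≈ 2.29 × 10^-4 meV.

2.29 × 10^-4 meV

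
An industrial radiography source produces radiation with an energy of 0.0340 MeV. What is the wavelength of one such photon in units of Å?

Use h = 6.62607015·10^-34 J·s, c = 2.99792458·10^8 m/s, 1 eV = 1.602176634·10^-19 J.
Convert to SI: E = 0.0340 MeV = 5.4474·10^-15 J.
For a photon λ = hc/E, so λ = 3.647·10^-11 m.
Converting to Å: λ = 0.3647 Å ≈ 0.365 Å.

0.365 Å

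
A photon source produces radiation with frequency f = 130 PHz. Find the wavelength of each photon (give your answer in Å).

(c = 2.99792458 × 10^8 m/s.)
In SI units: f = 130 PHz = 1.30 × 10^17 Hz.
Apply λ = c/f: λ = 2.306 × 10^-9 m.
Converting to Å: λ = 23.06 Å ≈ 23.1 Å.

23.1 Å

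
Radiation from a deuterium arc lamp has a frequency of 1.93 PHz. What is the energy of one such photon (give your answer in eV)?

7.98 eV

In SI units: f = 1.93 PHz = 1.93e15 Hz.
Apply E = hf: E = 1.279e-18 J.
Converting to eV: E = 7.982 eV ≈ 7.98 eV.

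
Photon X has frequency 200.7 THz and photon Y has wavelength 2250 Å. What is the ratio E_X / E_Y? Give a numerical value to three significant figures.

0.151

E_X = 1.330e-19 J (from frequency = 200.7 THz, via E = hf).
E_Y = 8.829e-19 J (from wavelength = 2250 Å, via E = hc/λ).
Ratio = 1.330e-19 / 8.829e-19 = 0.151.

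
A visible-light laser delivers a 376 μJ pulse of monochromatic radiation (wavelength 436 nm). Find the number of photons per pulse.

8.25e14 photons

Per-photon energy: E = 4.556e-19 J (from wavelength = 436 nm).
N = E_total / E_photon = 3.76e-4 J / 4.556e-19 J = 8.25e14.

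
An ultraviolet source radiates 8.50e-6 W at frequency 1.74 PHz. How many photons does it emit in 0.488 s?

3.60e12 photons

Total energy: E_total = P·t = 8.50e-6 × 0.488 = 4.148e-6 J.
Per-photon energy: E = 1.153e-18 J.
N = E_total / E_photon = 3.60e12.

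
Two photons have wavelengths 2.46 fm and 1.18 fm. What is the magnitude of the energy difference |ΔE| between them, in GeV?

Using E = hc/λ: E₁ = 8.075e-11 J, E₂ = 1.683e-10 J.
|ΔE| = |8.075e-11 − 1.683e-10| = 8.76e-11 J = 0.547 GeV.

0.547 GeV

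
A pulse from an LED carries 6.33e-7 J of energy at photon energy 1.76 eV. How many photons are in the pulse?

Per-photon energy: E = 2.820e-19 J (from energy = 1.76 eV).
N = E_total / E_photon = 6.33e-7 J / 2.820e-19 J = 2.24e12.

2.24e12 photons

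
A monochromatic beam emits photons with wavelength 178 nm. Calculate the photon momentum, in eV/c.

Take h = 6.62607015 × 10^-34 J·s, c = 2.99792458 × 10^8 m/s, 1 eV = 1.602176634 × 10^-19 J.
Convert to SI: λ = 178 nm = 1.78 × 10^-7 m.
For a photon p = h/λ, so p = 3.723 × 10^-27 kg·m/s.
Converting to eV/c: p = 6.965 eV/c ≈ 6.97 eV/c.

6.97 eV/c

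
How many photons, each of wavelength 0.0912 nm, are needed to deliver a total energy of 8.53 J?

3.92 × 10^15 photons

Per-photon energy: E = 2.178 × 10^-15 J (from wavelength = 0.0912 nm).
N = E_total / E_photon = 8.53 J / 2.178 × 10^-15 J = 3.92 × 10^15.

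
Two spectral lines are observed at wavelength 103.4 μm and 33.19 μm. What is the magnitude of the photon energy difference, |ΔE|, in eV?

Using E = hc/λ: E₁ = 1.9211e-21 J, E₂ = 5.9851e-21 J.
|ΔE| = |1.9211e-21 − 5.9851e-21| = 4.06e-21 J = 0.0254 eV.

0.0254 eV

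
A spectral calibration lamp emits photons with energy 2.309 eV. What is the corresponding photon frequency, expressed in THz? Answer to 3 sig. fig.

558 THz

Use h = 6.62607015e-34 J·s, 1 eV = 1.602176634e-19 J.
Convert to SI: E = 2.309 eV = 3.6994e-19 J.
Apply f = E/h: f = 5.583e14 Hz.
Converting to THz: f = 558.3 THz ≈ 558 THz.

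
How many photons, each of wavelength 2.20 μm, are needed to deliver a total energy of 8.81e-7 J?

9.76e12 photons

Per-photon energy: E = 9.029e-20 J (from wavelength = 2.20 μm).
N = E_total / E_photon = 8.81e-7 J / 9.029e-20 J = 9.76e12.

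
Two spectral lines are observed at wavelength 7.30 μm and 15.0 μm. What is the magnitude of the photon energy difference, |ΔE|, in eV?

0.0872 eV

Using E = hc/λ: E₁ = 2.721 × 10^-20 J, E₂ = 1.324 × 10^-20 J.
|ΔE| = |2.721 × 10^-20 − 1.324 × 10^-20| = 1.40 × 10^-20 J = 0.0872 eV.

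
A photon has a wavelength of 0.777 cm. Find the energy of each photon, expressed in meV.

Convert to SI: λ = 0.777 cm = 0.00777 m.
For a photon E = hc/λ, so E = 2.557·10^-23 J.
Converting to meV: E = 0.1596 meV ≈ 0.160 meV.

0.160 meV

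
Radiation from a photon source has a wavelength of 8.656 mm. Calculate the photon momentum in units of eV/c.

(h = 6.62607015e-34 J·s, c = 2.99792458e8 m/s, 1 eV = 1.602176634e-19 J.)
In SI units: λ = 8.656 mm = 0.008656 m.
Apply p = h/λ: p = 7.655e-32 kg·m/s.
Converting to eV/c: p = 1.432e-4 eV/c ≈ 1.43e-4 eV/c.

1.43e-4 eV/c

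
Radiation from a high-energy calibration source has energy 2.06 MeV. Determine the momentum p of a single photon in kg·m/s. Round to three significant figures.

1.10·10^-21 kg·m/s

(c = 2.99792458·10^8 m/s, 1 eV = 1.602176634·10^-19 J.)
Convert to SI: E = 2.06 MeV = 3.3005·10^-13 J.
Apply p = E/c: p = 1.101·10^-21 kg·m/s.
So p ≈ 1.10·10^-21 kg·m/s.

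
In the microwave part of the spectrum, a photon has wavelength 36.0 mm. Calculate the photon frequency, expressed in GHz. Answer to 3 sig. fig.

8.33 GHz

Use c = 2.99792458e8 m/s.
In SI units: λ = 36.0 mm = 0.0360 m.
Apply f = c/λ: f = 8.328e9 Hz.
Converting to GHz: f = 8.328 GHz ≈ 8.33 GHz.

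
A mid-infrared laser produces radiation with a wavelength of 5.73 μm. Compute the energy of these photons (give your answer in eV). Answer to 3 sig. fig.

0.216 eV

(h = 6.62607015e-34 J·s, c = 2.99792458e8 m/s, 1 eV = 1.602176634e-19 J.)
First convert: λ = 5.73 μm = 5.73e-6 m.
The photon relation is E = hc/λ, giving E = 3.467e-20 J.
Converting to eV: E = 0.2164 eV ≈ 0.216 eV.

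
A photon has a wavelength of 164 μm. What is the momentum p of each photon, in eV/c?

7.56e-3 eV/c

(h = 6.62607015e-34 J·s, c = 2.99792458e8 m/s, 1 eV = 1.602176634e-19 J.)
First convert: λ = 164 μm = 1.64e-4 m.
The photon relation is p = h/λ, giving p = 4.040e-30 kg·m/s.
Converting to eV/c: p = 0.007560 eV/c ≈ 7.56e-3 eV/c.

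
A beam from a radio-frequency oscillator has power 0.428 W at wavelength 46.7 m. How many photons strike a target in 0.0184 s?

1.85·10^24 photons

Total energy: E_total = P·t = 0.428 × 0.0184 = 0.007875 J.
Per-photon energy: E = 4.254·10^-27 J.
N = E_total / E_photon = 1.85·10^24.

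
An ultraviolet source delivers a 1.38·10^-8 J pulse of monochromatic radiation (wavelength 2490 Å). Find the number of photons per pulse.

1.73·10^10 photons

Per-photon energy: E = 7.978·10^-19 J (from wavelength = 2490 Å).
N = E_total / E_photon = 1.38·10^-8 J / 7.978·10^-19 J = 1.73·10^10.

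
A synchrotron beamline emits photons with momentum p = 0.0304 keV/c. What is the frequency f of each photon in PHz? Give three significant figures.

7.35 PHz

(h = 6.62607015e-34 J·s, c = 2.99792458e8 m/s, 1 eV = 1.602176634e-19 J.)
In SI units: p = 0.0304 keV/c = 1.6247e-26 kg·m/s.
For a photon f = pc/h, so f = 7.351e15 Hz.
Converting to PHz: f = 7.351 PHz ≈ 7.35 PHz.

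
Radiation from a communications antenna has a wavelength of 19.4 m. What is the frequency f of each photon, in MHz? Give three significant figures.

15.5 MHz

Use c = 2.99792458·10^8 m/s.
Apply f = c/λ: f = 1.545·10^7 Hz.
Converting to MHz: f = 15.45 MHz ≈ 15.5 MHz.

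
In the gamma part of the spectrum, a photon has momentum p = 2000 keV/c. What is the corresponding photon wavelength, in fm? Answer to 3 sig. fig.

620 fm

Convert to SI: p = 2000 keV/c = 1.0689 × 10^-21 kg·m/s.
Since λ = h/p for a photon, λ = 6.199 × 10^-13 m.
Converting to fm: λ = 619.9 fm ≈ 620 fm.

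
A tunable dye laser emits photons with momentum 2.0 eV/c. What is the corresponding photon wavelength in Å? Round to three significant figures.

6200 Å

(h = 6.62607015e-34 J·s, c = 2.99792458e8 m/s, 1 eV = 1.602176634e-19 J.)
First convert: p = 2.0 eV/c = 1.0689e-27 kg·m/s.
Since λ = h/p for a photon, λ = 6.199e-7 m.
Converting to Å: λ = 6199 Å ≈ 6200 Å.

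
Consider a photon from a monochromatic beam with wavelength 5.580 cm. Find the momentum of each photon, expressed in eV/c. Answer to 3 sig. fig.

2.22e-5 eV/c

First convert: λ = 5.580 cm = 0.05580 m.
The photon relation is p = h/λ, giving p = 1.187e-32 kg·m/s.
Converting to eV/c: p = 2.222e-5 eV/c ≈ 2.22e-5 eV/c.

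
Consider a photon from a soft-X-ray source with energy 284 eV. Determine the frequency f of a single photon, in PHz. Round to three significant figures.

Use h = 6.62607015e-34 J·s, 1 eV = 1.602176634e-19 J.
In SI units: E = 284 eV = 4.5502e-17 J.
The photon relation is f = E/h, giving f = 6.867e16 Hz.
Converting to PHz: f = 68.67 PHz ≈ 68.7 PHz.

68.7 PHz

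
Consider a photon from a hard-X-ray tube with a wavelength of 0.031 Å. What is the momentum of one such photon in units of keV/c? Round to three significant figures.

400 keV/c

Take h = 6.62607015e-34 J·s, c = 2.99792458e8 m/s, 1 eV = 1.602176634e-19 J.
Convert to SI: λ = 0.031 Å = 3.1e-12 m.
The photon relation is p = h/λ, giving p = 2.137e-22 kg·m/s.
Converting to keV/c: p = 399.9 keV/c ≈ 400 keV/c.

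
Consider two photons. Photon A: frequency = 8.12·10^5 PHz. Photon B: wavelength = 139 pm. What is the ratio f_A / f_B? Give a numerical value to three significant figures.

376

f_A = 8.120·10^20 Hz (from frequency = 8.12·10^5 PHz, via f given directly).
f_B = 2.157·10^18 Hz (from wavelength = 139 pm, via f = c/λ).
Ratio = 8.120·10^20 / 2.157·10^18 = 376.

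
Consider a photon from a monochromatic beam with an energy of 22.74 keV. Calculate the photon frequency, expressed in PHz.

5500 PHz

Convert to SI: E = 22.74 keV = 3.6433e-15 J.
Since f = E/h for a photon, f = 5.499e18 Hz.
Converting to PHz: f = 5499 PHz ≈ 5500 PHz.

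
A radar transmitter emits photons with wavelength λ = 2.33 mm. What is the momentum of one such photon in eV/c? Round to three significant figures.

5.32e-4 eV/c

Take h = 6.62607015e-34 J·s, c = 2.99792458e8 m/s, 1 eV = 1.602176634e-19 J.
Convert to SI: λ = 2.33 mm = 0.00233 m.
For a photon p = h/λ, so p = 2.844e-31 kg·m/s.
Converting to eV/c: p = 5.321e-4 eV/c ≈ 5.32e-4 eV/c.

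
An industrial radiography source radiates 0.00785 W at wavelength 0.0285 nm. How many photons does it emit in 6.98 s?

7.86·10^12 photons

Total energy: E_total = P·t = 0.00785 × 6.98 = 0.05479 J.
Per-photon energy: E = 6.970·10^-15 J.
N = E_total / E_photon = 7.86·10^12.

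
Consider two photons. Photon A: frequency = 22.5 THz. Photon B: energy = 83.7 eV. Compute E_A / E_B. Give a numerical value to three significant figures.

E_A = 1.491 × 10^-20 J (from frequency = 22.5 THz, via E = hf).
E_B = 1.341 × 10^-17 J (from energy = 83.7 eV, via E given directly).
Ratio = 1.491 × 10^-20 / 1.341 × 10^-17 = 1.11 × 10^-3.

1.11 × 10^-3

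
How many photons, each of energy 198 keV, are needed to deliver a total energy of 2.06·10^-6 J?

6.49·10^7 photons

Per-photon energy: E = 3.172·10^-14 J (from energy = 198 keV).
N = E_total / E_photon = 2.06·10^-6 J / 3.172·10^-14 J = 6.49·10^7.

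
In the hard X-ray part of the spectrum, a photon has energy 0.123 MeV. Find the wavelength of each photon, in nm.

In SI units: E = 0.123 MeV = 1.9707 × 10^-14 J.
For a photon λ = hc/E, so λ = 1.008 × 10^-11 m.
Converting to nm: λ = 0.01008 nm ≈ 0.0101 nm.

0.0101 nm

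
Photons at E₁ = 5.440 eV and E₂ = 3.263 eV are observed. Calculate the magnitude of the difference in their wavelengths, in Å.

1520 Å

Using λ = hc/E: λ₁ = 2.2791e-7 m, λ₂ = 3.7997e-7 m.
|Δλ| = |2.2791e-7 − 3.7997e-7| = 1.52e-7 m = 1520 Å.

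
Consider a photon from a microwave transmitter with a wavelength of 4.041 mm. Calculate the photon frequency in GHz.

Take c = 2.99792458e8 m/s.
First convert: λ = 4.041 mm = 0.004041 m.
Since f = c/λ for a photon, f = 7.419e10 Hz.
Converting to GHz: f = 74.19 GHz ≈ 74.2 GHz.

74.2 GHz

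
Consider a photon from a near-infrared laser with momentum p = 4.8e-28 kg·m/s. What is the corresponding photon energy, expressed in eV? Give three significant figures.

0.898 eV

Use c = 2.99792458e8 m/s, 1 eV = 1.602176634e-19 J.
Apply E = pc: E = 1.439e-19 J.
Converting to eV: E = 0.8982 eV ≈ 0.898 eV.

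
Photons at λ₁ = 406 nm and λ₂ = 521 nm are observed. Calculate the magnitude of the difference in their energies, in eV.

Using E = hc/λ: E₁ = 4.893 × 10^-19 J, E₂ = 3.813 × 10^-19 J.
|ΔE| = |4.893 × 10^-19 − 3.813 × 10^-19| = 1.08 × 10^-19 J = 0.674 eV.

0.674 eV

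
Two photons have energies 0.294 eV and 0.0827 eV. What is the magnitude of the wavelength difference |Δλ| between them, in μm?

10.8 μm

Using λ = hc/E: λ₁ = 4.217e-6 m, λ₂ = 1.499e-5 m.
|Δλ| = |4.217e-6 − 1.499e-5| = 1.08e-5 m = 10.8 μm.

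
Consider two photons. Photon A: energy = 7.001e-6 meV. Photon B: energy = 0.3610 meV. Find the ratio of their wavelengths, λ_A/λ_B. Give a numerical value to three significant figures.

5.16e4

λ_A = 177.1 m (from energy = 7.001e-6 meV, via λ = hc/E).
λ_B = 0.003434 m (from energy = 0.3610 meV, via λ = hc/E).
Ratio = 177.1 / 0.003434 = 5.16e4.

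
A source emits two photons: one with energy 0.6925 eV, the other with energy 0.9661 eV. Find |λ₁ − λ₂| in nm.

507 nm

Using λ = hc/E: λ₁ = 1.7904e-6 m, λ₂ = 1.2833e-6 m.
|Δλ| = |1.7904e-6 − 1.2833e-6| = 5.07e-7 m = 507 nm.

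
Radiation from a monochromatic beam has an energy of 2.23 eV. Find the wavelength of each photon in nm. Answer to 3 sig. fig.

556 nm

In SI units: E = 2.23 eV = 3.5729e-19 J.
Apply λ = hc/E: λ = 5.560e-7 m.
Converting to nm: λ = 556.0 nm ≈ 556 nm.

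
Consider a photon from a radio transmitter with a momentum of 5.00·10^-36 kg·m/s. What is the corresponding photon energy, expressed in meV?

The photon relation is E = pc, giving E = 1.499·10^-27 J.
Converting to meV: E = 9.356·10^-6 meV ≈ 9.36·10^-6 meV.

9.36·10^-6 meV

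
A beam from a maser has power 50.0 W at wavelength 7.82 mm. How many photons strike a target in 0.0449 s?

Total energy: E_total = P·t = 50.0 × 0.0449 = 2.245 J.
Per-photon energy: E = 2.540 × 10^-23 J.
N = E_total / E_photon = 8.84 × 10^22.

8.84 × 10^22 photons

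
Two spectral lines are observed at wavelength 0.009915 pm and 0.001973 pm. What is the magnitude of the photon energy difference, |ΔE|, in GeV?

0.503 GeV

Using E = hc/λ: E₁ = 2.0035 × 10^-11 J, E₂ = 1.0068 × 10^-10 J.
|ΔE| = |2.0035 × 10^-11 − 1.0068 × 10^-10| = 8.06 × 10^-11 J = 0.503 GeV.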